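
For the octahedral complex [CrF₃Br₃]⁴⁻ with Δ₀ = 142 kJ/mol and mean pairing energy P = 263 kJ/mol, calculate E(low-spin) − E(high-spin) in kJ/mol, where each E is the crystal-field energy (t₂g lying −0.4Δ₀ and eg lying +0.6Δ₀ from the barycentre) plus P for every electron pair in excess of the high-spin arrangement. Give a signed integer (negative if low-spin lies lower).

121

Ligand charges: 3×(-1) from F⁻ and 3×(-1) from Br⁻ sum to -6; with overall charge -4, Cr is +2.
Group 6 minus oxidation state +2 gives a d⁴ configuration for Cr²⁺.
High-spin: t₂g³ eg¹, CFSE = -0.6Δ₀ = -85 kJ/mol.
Low-spin: t₂g⁴ eg⁰, orbital CFSE = -1.6Δ₀ = -227 kJ/mol; plus 1 excess pair × P = +263 kJ/mol; total 36 kJ/mol.
The difference is 36 − (-85) = 121 kJ/mol, so high-spin lies lower.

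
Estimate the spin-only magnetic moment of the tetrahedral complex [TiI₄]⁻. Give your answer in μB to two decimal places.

Each I⁻ contributes -1; 4 × (-1) = -4. With overall charge -1, Ti is in the +3 oxidation state.
Ti³⁺: group 4, so d-count = 4 − 3 = 1.
Tetrahedral fields are weak (Δₜ ≈ 4/9 Δₒ), so electrons fill high-spin.
Configuration: e^1 t2^0 → 1 unpaired electron.
μ(spin-only) = √[1(1+2)] = √3 ≈ 1.73 μB.

1.73 μB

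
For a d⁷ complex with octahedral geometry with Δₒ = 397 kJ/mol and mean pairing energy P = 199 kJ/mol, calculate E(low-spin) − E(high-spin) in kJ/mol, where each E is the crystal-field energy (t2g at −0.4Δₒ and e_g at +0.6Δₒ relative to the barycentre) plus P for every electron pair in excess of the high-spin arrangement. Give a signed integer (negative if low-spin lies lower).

In the high-spin limit (t2g^5 e_g^2) the orbital term is -0.8Δₒ = -318 kJ/mol, with no excess pairing.
Low-spin: t2g^6 e_g^1, orbital CFSE = -1.8Δₒ = -715 kJ/mol; plus 1 excess pair × P = +199 kJ/mol; total -516 kJ/mol.
Thus E(LS) − E(HS) = -198 kJ/mol.

-198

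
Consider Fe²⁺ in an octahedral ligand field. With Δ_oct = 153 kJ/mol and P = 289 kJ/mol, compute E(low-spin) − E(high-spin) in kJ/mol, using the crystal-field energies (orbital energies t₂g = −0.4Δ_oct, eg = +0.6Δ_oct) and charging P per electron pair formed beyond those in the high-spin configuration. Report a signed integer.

Fe is in group 8, so Fe²⁺ is d⁶ (8 − 2 = 6).
High-spin: t₂g⁴ eg², CFSE = -0.4Δ_oct = -61 kJ/mol.
Low-spin: t₂g⁶ eg⁰, orbital CFSE = -2.4Δ_oct = -367 kJ/mol; plus 2 excess pairs × P = +578 kJ/mol; total 211 kJ/mol.
Thus E(LS) − E(HS) = 272 kJ/mol.

272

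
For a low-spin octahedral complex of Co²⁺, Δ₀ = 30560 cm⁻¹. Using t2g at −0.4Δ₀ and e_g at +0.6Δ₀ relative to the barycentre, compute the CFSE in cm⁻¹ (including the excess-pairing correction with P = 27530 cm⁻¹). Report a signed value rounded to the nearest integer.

Co sits in group 9; removing 2 electrons leaves Co²⁺ with 9 − 2 = 7 d electrons.
Electron filling gives t2g^6 e_g^1.
The orbital stabilization is -1.8Δ₀ = -1.8 × 30560 = -55008 cm⁻¹.
Pairing penalty: 3 pairs vs 2 in the high-spin reference → 1 extra × P = 27530 cm⁻¹.
Combining: -55008 + 27530 = -27478 cm⁻¹.

-27478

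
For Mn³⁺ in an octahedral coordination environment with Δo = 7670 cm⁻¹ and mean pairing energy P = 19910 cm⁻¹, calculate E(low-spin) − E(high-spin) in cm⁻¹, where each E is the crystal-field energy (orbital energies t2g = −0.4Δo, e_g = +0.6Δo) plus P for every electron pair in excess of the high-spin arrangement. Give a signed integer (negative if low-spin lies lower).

12240

Mn sits in group 7; removing 3 electrons leaves Mn³⁺ with 7 − 3 = 4 d electrons.
In the high-spin limit (t2g^3 e_g^1) the orbital term is -0.6Δo = -4602 cm⁻¹, with no excess pairing.
Low-spin t2g^4 e_g^0 gives -1.6Δo = -12272 cm⁻¹, but forming 1 extra pair costs 1P = 19910 cm⁻¹, so E(LS) = -12272 + 19910 = 7638 cm⁻¹.
The difference is 7638 − (-4602) = 12240 cm⁻¹, so high-spin lies lower.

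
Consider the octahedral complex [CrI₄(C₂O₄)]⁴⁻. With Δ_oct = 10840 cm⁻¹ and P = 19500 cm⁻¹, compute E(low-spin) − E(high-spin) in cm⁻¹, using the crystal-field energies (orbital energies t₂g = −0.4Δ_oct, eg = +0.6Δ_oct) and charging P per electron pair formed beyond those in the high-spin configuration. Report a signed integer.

Ligand charges: 4×(-1) from I⁻ and 1×(-2) from C₂O₄²⁻ sum to -6; with overall charge -4, Cr is +2.
Group 6 minus oxidation state +2 gives a d⁴ configuration for Cr²⁺.
High-spin: t₂g³ eg¹, CFSE = -0.6Δ_oct = -6504 cm⁻¹.
For low-spin the configuration is t₂g⁴ eg⁰: orbital energy -1.6 × 10840 = -17344 cm⁻¹, and 1 additional pair relative to high-spin adds 19500 cm⁻¹, giving 2156 cm⁻¹.
The difference is 2156 − (-6504) = 8660 cm⁻¹, so high-spin lies lower.

8660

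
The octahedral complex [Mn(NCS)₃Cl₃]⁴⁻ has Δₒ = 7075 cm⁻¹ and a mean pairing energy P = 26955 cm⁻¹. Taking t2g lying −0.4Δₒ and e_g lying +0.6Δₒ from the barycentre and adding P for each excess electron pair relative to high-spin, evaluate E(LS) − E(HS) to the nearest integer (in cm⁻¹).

Ligand charges: 3×(-1) from NCS⁻ and 3×(-1) from Cl⁻ sum to -6; with overall charge -4, Mn is +2.
Mn sits in group 7; removing 2 electrons leaves Mn²⁺ with 7 − 2 = 5 d electrons.
In the high-spin limit (t2g^3 e_g^2) the orbital term is 0.0Δₒ = 0 cm⁻¹, with no excess pairing.
Low-spin t2g^5 e_g^0 gives -2.0Δₒ = -14150 cm⁻¹, but forming 2 extra pairs costs 2P = 53910 cm⁻¹, so E(LS) = -14150 + 53910 = 39760 cm⁻¹.
The difference is 39760 − (0) = 39760 cm⁻¹, so high-spin lies lower.

39760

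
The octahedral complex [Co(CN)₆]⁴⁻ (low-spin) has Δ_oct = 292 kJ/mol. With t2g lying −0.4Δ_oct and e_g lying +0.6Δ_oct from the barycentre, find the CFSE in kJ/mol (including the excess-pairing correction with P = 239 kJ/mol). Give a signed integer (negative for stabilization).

-287

Each CN⁻ contributes -1; 6 × (-1) = -6. With overall charge -4, Co is in the +2 oxidation state.
Group 9 minus oxidation state +2 gives a d⁷ configuration for Co²⁺.
Electron filling gives t2g^6 e_g^1.
CFSE(orbital) = 6×(-0.4Δ_oct) + 1×(0.6Δ_oct) = -1.8Δ_oct; with Δ_oct = 292 kJ/mol that is -526 kJ/mol.
Relative to high-spin t2g^5 e_g^2 (2 paired), the low-spin configuration has 1 additional pair, contributing +1 × 239 = +239 kJ/mol.
Net CFSE = -526 + 239 = -287 kJ/mol.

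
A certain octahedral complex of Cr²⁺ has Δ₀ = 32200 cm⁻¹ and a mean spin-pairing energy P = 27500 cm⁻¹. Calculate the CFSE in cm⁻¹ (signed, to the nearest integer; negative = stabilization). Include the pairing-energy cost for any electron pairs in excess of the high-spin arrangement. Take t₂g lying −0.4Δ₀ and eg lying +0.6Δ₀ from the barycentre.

-24020

Group 6 minus oxidation state +2 gives a d⁴ configuration for Cr²⁺.
Δ₀ > P, so pairing is preferred: the ground state is low-spin.
Filling d⁴ accordingly: t₂g⁴ eg⁰.
Orbital CFSE = -1.6Δ₀ = -1.6 × 32200 = -51520 cm⁻¹.
Excess pairs vs high-spin: 1 − 0 = 1; pairing cost = +27500 cm⁻¹.
Net CFSE = -51520 + 27500 = -24020 cm⁻¹.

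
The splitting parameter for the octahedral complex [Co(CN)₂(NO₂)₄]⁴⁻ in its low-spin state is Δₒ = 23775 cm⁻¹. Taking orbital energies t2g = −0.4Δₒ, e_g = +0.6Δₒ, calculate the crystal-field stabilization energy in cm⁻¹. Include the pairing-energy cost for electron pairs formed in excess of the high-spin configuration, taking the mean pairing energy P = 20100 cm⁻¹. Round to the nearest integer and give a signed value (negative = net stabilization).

-22695

Ligand charges: 2×(-1) from CN⁻ and 4×(-1) from NO₂⁻ sum to -6; with overall charge -4, Co is +2.
Group 9 minus oxidation state +2 gives a d⁷ configuration for Co²⁺.
Configuration: t2g^6 e_g^1.
The orbital stabilization is -1.8Δₒ = -1.8 × 23775 = -42795 cm⁻¹.
High-spin d⁷ would be t2g^5 e_g^2 with 2 pairs; low-spin has 3, so 1 excess pair costs +1P = +20100 cm⁻¹.
Net CFSE = -42795 + 20100 = -22695 cm⁻¹.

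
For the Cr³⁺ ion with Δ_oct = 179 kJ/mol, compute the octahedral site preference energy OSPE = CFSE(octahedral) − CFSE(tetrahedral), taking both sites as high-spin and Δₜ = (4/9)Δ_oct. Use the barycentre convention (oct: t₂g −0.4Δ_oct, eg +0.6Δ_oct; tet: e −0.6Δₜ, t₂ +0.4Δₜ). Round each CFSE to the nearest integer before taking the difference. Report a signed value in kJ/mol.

Cr sits in group 6; removing 3 electrons leaves Cr³⁺ with 6 − 3 = 3 d electrons.
Octahedral high-spin t₂g³ eg⁰: CFSE = -1.2 × 179 = -215 kJ/mol.
In a tetrahedral site the filling is e² t₂¹: CFSE(tet) = -0.8Δₜ = -0.8 × (4/9)(179) = -64 kJ/mol.
OSPE = CFSE(oct) − CFSE(tet) = -215 − (-64) = -151 kJ/mol.

-151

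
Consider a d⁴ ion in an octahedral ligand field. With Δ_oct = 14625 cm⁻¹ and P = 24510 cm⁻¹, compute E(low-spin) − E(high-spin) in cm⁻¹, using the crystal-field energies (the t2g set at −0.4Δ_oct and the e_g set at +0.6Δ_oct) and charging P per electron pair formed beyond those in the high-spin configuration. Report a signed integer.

9885

In the high-spin limit (t2g^3 e_g^1) the orbital term is -0.6Δ_oct = -8775 cm⁻¹, with no excess pairing.
Low-spin: t2g^4 e_g^0, orbital CFSE = -1.6Δ_oct = -23400 cm⁻¹; plus 1 excess pair × P = +24510 cm⁻¹; total 1110 cm⁻¹.
E(LS) − E(HS) = 1110 − (-8775) = 9885 cm⁻¹.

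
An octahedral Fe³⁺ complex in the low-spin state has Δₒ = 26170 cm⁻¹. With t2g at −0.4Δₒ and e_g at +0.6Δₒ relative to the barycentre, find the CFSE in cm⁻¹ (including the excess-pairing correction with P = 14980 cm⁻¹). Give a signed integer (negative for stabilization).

Fe³⁺: group 8, so d-count = 8 − 3 = 5.
The d⁵ electrons fill as t2g^5 e_g^0.
The orbital stabilization is -2.0Δₒ = -2.0 × 26170 = -52340 cm⁻¹.
Pairing penalty: 2 pairs vs 0 in the high-spin reference → 2 extra × P = 29960 cm⁻¹.
Overall CFSE = -52340 + 29960 = -22380 cm⁻¹.

-22380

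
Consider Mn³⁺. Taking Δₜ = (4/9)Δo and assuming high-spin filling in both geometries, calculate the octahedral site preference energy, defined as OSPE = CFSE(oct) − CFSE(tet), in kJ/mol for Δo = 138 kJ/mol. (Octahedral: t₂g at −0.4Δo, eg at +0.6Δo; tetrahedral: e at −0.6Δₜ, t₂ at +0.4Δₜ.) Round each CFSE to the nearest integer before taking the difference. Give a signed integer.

-58

Group 7 minus oxidation state +3 gives a d⁴ configuration for Mn³⁺.
Octahedral (high-spin): t₂g³ eg¹, CFSE = 3(−0.4) + 1(+0.6) = -0.6Δo = -0.6 × 138 = -83 kJ/mol.
Tetrahedral e² t₂² gives -0.4Δₜ = -0.4 × (4/9) × 138 = -25 kJ/mol.
Subtracting, OSPE = -83 − (-25) = -58 kJ/mol.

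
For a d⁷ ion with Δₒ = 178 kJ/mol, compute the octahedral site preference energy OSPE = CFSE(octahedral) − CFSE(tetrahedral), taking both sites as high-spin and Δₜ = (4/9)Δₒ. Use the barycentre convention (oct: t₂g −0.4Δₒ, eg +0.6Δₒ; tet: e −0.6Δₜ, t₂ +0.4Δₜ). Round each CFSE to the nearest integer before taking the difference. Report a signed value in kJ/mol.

Octahedral high-spin t₂g⁵ eg²: CFSE = -0.8 × 178 = -142 kJ/mol.
In a tetrahedral site the filling is e⁴ t₂³: CFSE(tet) = -1.2Δₜ = -1.2 × (4/9)(178) = -95 kJ/mol.
OSPE = -142 − (-95) = -47 kJ/mol.

-47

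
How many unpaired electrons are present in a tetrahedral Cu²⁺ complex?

Cu²⁺: group 11, so d-count = 11 − 2 = 9.
Tetrahedral fields are weak (Δₜ ≈ 4/9 Δₒ), so electrons fill high-spin.
Configuration: e⁴ t₂⁵, giving 1 unpaired electron.

1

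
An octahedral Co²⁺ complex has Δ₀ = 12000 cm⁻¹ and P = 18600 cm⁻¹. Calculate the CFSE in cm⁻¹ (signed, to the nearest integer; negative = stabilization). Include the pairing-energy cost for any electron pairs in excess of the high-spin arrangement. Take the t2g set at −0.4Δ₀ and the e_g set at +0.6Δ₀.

-9600

Co²⁺: group 9, so d-count = 9 − 2 = 7.
Since Δ₀ = 12000 cm⁻¹ < P = 18600 cm⁻¹, the complex adopts the high-spin configuration.
Filling d⁷ accordingly: t2g^5 e_g^2.
Orbital CFSE = -0.8Δ₀ = -0.8 × 12000 = -9600 cm⁻¹.
High-spin has no excess pairs, so no pairing correction applies.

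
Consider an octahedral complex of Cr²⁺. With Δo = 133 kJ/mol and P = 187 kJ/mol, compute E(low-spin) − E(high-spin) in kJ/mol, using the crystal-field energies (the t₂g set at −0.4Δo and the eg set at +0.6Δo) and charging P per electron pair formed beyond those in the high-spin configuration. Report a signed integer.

Cr is in group 6, so Cr²⁺ is d⁴ (6 − 2 = 4).
In the high-spin limit (t₂g³ eg¹) the orbital term is -0.6Δo = -80 kJ/mol, with no excess pairing.
Low-spin t₂g⁴ eg⁰ gives -1.6Δo = -213 kJ/mol, but forming 1 extra pair costs 1P = 187 kJ/mol, so E(LS) = -213 + 187 = -26 kJ/mol.
The difference is -26 − (-80) = 54 kJ/mol, so high-spin lies lower.

54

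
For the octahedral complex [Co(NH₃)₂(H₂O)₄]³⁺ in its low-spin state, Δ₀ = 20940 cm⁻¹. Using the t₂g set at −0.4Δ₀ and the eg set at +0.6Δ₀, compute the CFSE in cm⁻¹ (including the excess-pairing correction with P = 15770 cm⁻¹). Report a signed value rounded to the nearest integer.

-18716

Ligand charges: 2×(+0) from NH₃ and 4×(+0) from H₂O sum to +0; with overall charge +3, Co is +3.
Co is in group 9, so Co³⁺ is d⁶ (9 − 3 = 6).
The d⁶ electrons fill as t₂g⁶ eg⁰.
Orbital CFSE = 6(-0.4) + 0(0.6) = -2.4Δ₀ = -2.4 × 20940 = -50256 cm⁻¹.
Pairing penalty: 3 pairs vs 1 in the high-spin reference → 2 extra × P = 31540 cm⁻¹.
Net CFSE = -50256 + 31540 = -18716 cm⁻¹.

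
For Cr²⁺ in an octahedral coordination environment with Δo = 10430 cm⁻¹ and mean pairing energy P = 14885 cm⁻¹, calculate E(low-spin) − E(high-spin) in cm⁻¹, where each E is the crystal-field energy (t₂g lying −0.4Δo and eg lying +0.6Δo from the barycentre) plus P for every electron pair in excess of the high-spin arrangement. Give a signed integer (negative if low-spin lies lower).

Group 6 minus oxidation state +2 gives a d⁴ configuration for Cr²⁺.
High-spin d⁴ fills as t₂g³ eg¹ with CFSE 3(−0.4) + 1(+0.6) = -0.6Δo = -6258 cm⁻¹.
Low-spin: t₂g⁴ eg⁰, orbital CFSE = -1.6Δo = -16688 cm⁻¹; plus 1 excess pair × P = +14885 cm⁻¹; total -1803 cm⁻¹.
E(LS) − E(HS) = -1803 − (-6258) = 4455 cm⁻¹.

4455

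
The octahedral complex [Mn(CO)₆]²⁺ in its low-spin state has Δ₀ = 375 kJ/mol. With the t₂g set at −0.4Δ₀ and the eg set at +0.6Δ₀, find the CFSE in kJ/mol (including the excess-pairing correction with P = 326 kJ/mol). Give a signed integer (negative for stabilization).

CO is neutral, so the +2 overall charge sits on Mn: oxidation state +2.
Mn sits in group 7; removing 2 electrons leaves Mn²⁺ with 7 − 2 = 5 d electrons.
The d⁵ electrons fill as t₂g⁵ eg⁰.
The orbital stabilization is -2.0Δ₀ = -2.0 × 375 = -750 kJ/mol.
High-spin d⁵ would be t₂g³ eg² with 0 pairs; low-spin has 2, so 2 excess pairs cost +2P = +652 kJ/mol.
Combining: -750 + 652 = -98 kJ/mol.

-98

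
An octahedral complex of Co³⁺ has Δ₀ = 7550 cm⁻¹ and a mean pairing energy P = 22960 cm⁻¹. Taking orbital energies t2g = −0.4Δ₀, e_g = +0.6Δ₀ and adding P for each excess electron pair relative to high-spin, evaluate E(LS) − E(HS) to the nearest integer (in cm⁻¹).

Co is in group 9, so Co³⁺ is d⁶ (9 − 3 = 6).
High-spin: t2g^4 e_g^2, CFSE = -0.4Δ₀ = -3020 cm⁻¹.
For low-spin the configuration is t2g^6 e_g^0: orbital energy -2.4 × 7550 = -18120 cm⁻¹, and 2 additional pairs relative to high-spin add 45920 cm⁻¹, giving 27800 cm⁻¹.
Thus E(LS) − E(HS) = 30820 cm⁻¹.

30820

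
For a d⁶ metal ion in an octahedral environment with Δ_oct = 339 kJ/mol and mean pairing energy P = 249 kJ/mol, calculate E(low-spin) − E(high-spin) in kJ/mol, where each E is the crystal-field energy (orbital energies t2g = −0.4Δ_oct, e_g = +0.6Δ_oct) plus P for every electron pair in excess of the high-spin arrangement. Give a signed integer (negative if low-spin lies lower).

In the high-spin limit (t2g^4 e_g^2) the orbital term is -0.4Δ_oct = -136 kJ/mol, with no excess pairing.
Low-spin: t2g^6 e_g^0, orbital CFSE = -2.4Δ_oct = -814 kJ/mol; plus 2 excess pairs × P = +498 kJ/mol; total -316 kJ/mol.
The difference is -316 − (-136) = -180 kJ/mol, so low-spin lies lower.

-180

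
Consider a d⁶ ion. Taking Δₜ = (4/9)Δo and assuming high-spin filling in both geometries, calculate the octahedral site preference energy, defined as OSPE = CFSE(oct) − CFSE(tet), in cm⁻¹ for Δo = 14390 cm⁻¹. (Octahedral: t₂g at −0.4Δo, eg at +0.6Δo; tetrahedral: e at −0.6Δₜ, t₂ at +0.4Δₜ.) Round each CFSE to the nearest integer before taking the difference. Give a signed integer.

-1919

In an octahedral site d⁶ (HS) is t₂g⁴ eg², giving CFSE(oct) = -0.4Δo = -5756 cm⁻¹.
Tetrahedral e³ t₂³ gives -0.6Δₜ = -0.6 × (4/9) × 14390 = -3837 cm⁻¹.
OSPE = -5756 − (-3837) = -1919 cm⁻¹.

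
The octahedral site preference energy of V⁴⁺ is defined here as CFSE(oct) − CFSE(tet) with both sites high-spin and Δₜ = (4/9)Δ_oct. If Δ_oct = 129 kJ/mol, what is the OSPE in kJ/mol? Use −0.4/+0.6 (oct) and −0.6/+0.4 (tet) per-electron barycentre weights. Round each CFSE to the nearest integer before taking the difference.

-18

V is in group 5, so V⁴⁺ is d¹ (5 − 4 = 1).
Octahedral high-spin t2g^1 e_g^0: CFSE = -0.4 × 129 = -52 kJ/mol.
Tetrahedral e^1 t2^0 gives -0.6Δₜ = -0.6 × (4/9) × 129 = -34 kJ/mol.
Subtracting, OSPE = -52 − (-34) = -18 kJ/mol.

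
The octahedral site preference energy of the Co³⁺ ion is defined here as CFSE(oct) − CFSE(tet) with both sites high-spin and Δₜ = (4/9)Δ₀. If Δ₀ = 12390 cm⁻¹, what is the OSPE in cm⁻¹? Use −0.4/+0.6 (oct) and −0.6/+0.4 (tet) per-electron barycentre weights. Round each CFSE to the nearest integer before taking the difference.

Co sits in group 9; removing 3 electrons leaves Co³⁺ with 9 − 3 = 6 d electrons.
In an octahedral site d⁶ (HS) is t₂g⁴ eg², giving CFSE(oct) = -0.4Δ₀ = -4956 cm⁻¹.
Tetrahedral e³ t₂³ gives -0.6Δₜ = -0.6 × (4/9) × 12390 = -3304 cm⁻¹.
Subtracting, OSPE = -4956 − (-3304) = -1652 cm⁻¹.

-1652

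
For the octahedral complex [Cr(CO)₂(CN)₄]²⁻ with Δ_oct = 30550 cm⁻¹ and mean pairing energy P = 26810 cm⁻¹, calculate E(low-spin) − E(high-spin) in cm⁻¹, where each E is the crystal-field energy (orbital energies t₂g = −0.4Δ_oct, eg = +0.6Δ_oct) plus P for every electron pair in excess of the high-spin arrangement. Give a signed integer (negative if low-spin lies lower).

-3740

Ligand charges: 2×(+0) from CO and 4×(-1) from CN⁻ sum to -4; with overall charge -2, Cr is +2.
Cr²⁺: group 6, so d-count = 6 − 2 = 4.
High-spin: t₂g³ eg¹, CFSE = -0.6Δ_oct = -18330 cm⁻¹.
Low-spin t₂g⁴ eg⁰ gives -1.6Δ_oct = -48880 cm⁻¹, but forming 1 extra pair costs 1P = 26810 cm⁻¹, so E(LS) = -48880 + 26810 = -22070 cm⁻¹.
The difference is -22070 − (-18330) = -3740 cm⁻¹, so low-spin lies lower.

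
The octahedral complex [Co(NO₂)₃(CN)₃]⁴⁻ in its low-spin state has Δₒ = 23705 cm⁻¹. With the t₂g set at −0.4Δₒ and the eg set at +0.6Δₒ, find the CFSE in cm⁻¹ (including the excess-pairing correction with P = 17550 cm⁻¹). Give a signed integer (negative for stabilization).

-25119

Ligand charges: 3×(-1) from NO₂⁻ and 3×(-1) from CN⁻ sum to -6; with overall charge -4, Co is +2.
Co sits in group 9; removing 2 electrons leaves Co²⁺ with 9 − 2 = 7 d electrons.
Electron filling gives t₂g⁶ eg¹.
Orbital CFSE = 6(-0.4) + 1(0.6) = -1.8Δₒ = -1.8 × 23705 = -42669 cm⁻¹.
Relative to high-spin t₂g⁵ eg² (2 paired), the low-spin configuration has 1 additional pair, contributing +1 × 17550 = +17550 cm⁻¹.
Net CFSE = -42669 + 17550 = -25119 cm⁻¹.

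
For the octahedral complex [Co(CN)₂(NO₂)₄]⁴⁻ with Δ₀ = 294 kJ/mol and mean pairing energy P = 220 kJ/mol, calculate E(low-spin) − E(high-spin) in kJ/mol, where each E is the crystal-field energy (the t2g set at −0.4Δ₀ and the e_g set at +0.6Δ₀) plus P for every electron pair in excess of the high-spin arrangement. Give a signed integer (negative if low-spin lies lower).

-74

Ligand charges: 2×(-1) from CN⁻ and 4×(-1) from NO₂⁻ sum to -6; with overall charge -4, Co is +2.
Co²⁺: group 9, so d-count = 9 − 2 = 7.
High-spin: t2g^5 e_g^2, CFSE = -0.8Δ₀ = -235 kJ/mol.
Low-spin: t2g^6 e_g^1, orbital CFSE = -1.8Δ₀ = -529 kJ/mol; plus 1 excess pair × P = +220 kJ/mol; total -309 kJ/mol.
Thus E(LS) − E(HS) = -74 kJ/mol.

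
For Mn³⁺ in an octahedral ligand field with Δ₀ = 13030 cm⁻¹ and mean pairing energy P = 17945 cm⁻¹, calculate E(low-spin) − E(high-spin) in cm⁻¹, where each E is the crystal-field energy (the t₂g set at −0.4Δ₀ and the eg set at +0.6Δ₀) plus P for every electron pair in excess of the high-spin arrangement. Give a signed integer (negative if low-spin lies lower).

4915

Mn³⁺: group 7, so d-count = 7 − 3 = 4.
High-spin d⁴ fills as t₂g³ eg¹ with CFSE 3(−0.4) + 1(+0.6) = -0.6Δ₀ = -7818 cm⁻¹.
Low-spin t₂g⁴ eg⁰ gives -1.6Δ₀ = -20848 cm⁻¹, but forming 1 extra pair costs 1P = 17945 cm⁻¹, so E(LS) = -20848 + 17945 = -2903 cm⁻¹.
E(LS) − E(HS) = -2903 − (-7818) = 4915 cm⁻¹.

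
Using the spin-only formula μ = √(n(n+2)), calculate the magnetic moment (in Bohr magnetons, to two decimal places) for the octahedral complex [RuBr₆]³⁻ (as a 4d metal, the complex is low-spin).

Each Br⁻ contributes -1; 6 × (-1) = -6. With overall charge -3, Ru is in the +3 oxidation state.
Ru sits in group 8; removing 3 electrons leaves Ru³⁺ with 8 − 3 = 5 d electrons.
Configuration: t₂g⁵ eg⁰ → 1 unpaired electron.
μ(spin-only) = √[1(1+2)] = √3 ≈ 1.73 Bohr magnetons.

1.73 Bohr magnetons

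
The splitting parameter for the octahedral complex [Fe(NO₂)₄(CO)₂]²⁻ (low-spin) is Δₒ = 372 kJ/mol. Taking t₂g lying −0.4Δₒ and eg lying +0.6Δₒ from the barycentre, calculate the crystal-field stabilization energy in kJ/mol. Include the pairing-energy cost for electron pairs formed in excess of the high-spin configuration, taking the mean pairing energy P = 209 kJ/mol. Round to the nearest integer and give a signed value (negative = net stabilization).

-475

Ligand charges: 4×(-1) from NO₂⁻ and 2×(+0) from CO sum to -4; with overall charge -2, Fe is +2.
Fe sits in group 8; removing 2 electrons leaves Fe²⁺ with 8 − 2 = 6 d electrons.
Electron filling gives t₂g⁶ eg⁰.
Orbital CFSE = 6(-0.4) + 0(0.6) = -2.4Δₒ = -2.4 × 372 = -893 kJ/mol.
Pairing penalty: 3 pairs vs 1 in the high-spin reference → 2 extra × P = 418 kJ/mol.
Net CFSE = -893 + 418 = -475 kJ/mol.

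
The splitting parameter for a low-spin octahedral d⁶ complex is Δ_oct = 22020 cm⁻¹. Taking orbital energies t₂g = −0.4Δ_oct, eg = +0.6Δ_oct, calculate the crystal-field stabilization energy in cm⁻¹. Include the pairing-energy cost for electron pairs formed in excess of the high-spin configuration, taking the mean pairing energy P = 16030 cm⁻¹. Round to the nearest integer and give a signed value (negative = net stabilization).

-20788

Configuration: t₂g⁶ eg⁰.
CFSE(orbital) = 6×(-0.4Δ_oct) + 0×(0.6Δ_oct) = -2.4Δ_oct; with Δ_oct = 22020 cm⁻¹ that is -52848 cm⁻¹.
Pairing penalty: 3 pairs vs 1 in the high-spin reference → 2 extra × P = 32060 cm⁻¹.
Combining: -52848 + 32060 = -20788 cm⁻¹.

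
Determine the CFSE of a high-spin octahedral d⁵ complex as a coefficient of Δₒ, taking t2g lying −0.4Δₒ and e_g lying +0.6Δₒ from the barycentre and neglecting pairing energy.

0.0 Δₒ

Configuration: t2g^3 e_g^2.
CFSE = 3(-0.4Δₒ) + 2(0.6Δₒ) = -1.2Δₒ + 1.2Δₒ = 0.0Δₒ.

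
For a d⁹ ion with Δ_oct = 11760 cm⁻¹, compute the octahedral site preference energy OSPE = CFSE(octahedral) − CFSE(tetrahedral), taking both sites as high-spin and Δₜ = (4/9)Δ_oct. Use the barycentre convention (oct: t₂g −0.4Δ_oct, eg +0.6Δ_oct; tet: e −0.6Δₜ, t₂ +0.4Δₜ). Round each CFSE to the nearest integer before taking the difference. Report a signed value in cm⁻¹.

-4965

Octahedral high-spin t2g^6 e_g^3: CFSE = -0.6 × 11760 = -7056 cm⁻¹.
Tetrahedral: e^4 t2^5, CFSE = 4(−0.6) + 5(+0.4) = -0.4Δₜ = -0.4 × (4/9) × 11760 = -2091 cm⁻¹.
OSPE = -7056 − (-2091) = -4965 cm⁻¹.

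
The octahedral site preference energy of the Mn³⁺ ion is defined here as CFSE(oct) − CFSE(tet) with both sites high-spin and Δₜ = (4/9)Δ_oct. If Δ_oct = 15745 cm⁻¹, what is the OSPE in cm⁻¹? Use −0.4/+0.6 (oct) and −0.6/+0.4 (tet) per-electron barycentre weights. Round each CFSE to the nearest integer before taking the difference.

Group 7 minus oxidation state +3 gives a d⁴ configuration for Mn³⁺.
Octahedral high-spin t₂g³ eg¹: CFSE = -0.6 × 15745 = -9447 cm⁻¹.
Tetrahedral e² t₂² gives -0.4Δₜ = -0.4 × (4/9) × 15745 = -2799 cm⁻¹.
Subtracting, OSPE = -9447 − (-2799) = -6648 cm⁻¹.

-6648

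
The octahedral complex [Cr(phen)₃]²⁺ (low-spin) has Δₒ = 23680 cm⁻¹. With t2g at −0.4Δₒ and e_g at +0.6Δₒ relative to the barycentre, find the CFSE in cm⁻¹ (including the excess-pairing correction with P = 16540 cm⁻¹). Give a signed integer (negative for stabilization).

-21348

phen is neutral, so the +2 overall charge sits on Cr: oxidation state +2.
Cr sits in group 6; removing 2 electrons leaves Cr²⁺ with 6 − 2 = 4 d electrons.
The d⁴ electrons fill as t2g^4 e_g^0.
The orbital stabilization is -1.6Δₒ = -1.6 × 23680 = -37888 cm⁻¹.
High-spin d⁴ would be t2g^3 e_g^1 with 0 pairs; low-spin has 1, so 1 excess pair costs +1P = +16540 cm⁻¹.
Net CFSE = -37888 + 16540 = -21348 cm⁻¹.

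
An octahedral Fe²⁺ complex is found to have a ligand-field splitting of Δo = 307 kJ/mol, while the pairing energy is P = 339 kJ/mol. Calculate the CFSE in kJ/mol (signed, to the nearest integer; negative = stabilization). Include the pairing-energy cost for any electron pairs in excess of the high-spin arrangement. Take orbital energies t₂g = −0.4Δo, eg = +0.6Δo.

-123

Group 8 minus oxidation state +2 gives a d⁶ configuration for Fe²⁺.
With Δo < P the complex is high-spin.
Configuration: t₂g⁴ eg².
Orbital CFSE = -0.4Δo = -0.4 × 307 = -123 kJ/mol.
High-spin has no excess pairs, so no pairing correction applies.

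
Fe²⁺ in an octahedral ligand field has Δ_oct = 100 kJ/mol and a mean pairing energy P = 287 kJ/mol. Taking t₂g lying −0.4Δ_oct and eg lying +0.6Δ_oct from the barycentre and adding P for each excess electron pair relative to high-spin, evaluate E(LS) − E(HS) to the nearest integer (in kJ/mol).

Fe is in group 8, so Fe²⁺ is d⁶ (8 − 2 = 6).
High-spin d⁶ fills as t₂g⁴ eg² with CFSE 4(−0.4) + 2(+0.6) = -0.4Δ_oct = -40 kJ/mol.
For low-spin the configuration is t₂g⁶ eg⁰: orbital energy -2.4 × 100 = -240 kJ/mol, and 2 additional pairs relative to high-spin add 574 kJ/mol, giving 334 kJ/mol.
E(LS) − E(HS) = 334 − (-40) = 374 kJ/mol.

374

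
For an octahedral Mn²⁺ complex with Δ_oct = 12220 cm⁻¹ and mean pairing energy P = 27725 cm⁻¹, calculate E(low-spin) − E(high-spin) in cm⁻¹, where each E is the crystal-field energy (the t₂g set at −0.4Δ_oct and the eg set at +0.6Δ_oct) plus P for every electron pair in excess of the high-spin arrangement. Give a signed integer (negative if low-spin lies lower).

31010

Mn sits in group 7; removing 2 electrons leaves Mn²⁺ with 7 − 2 = 5 d electrons.
High-spin d⁵ fills as t₂g³ eg² with CFSE 3(−0.4) + 2(+0.6) = 0.0Δ_oct = 0 cm⁻¹.
Low-spin: t₂g⁵ eg⁰, orbital CFSE = -2.0Δ_oct = -24440 cm⁻¹; plus 2 excess pairs × P = +55450 cm⁻¹; total 31010 cm⁻¹.
E(LS) − E(HS) = 31010 − (0) = 31010 cm⁻¹.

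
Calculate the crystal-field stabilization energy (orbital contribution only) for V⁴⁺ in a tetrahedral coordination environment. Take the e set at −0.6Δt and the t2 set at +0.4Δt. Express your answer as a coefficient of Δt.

V⁴⁺: group 5, so d-count = 5 − 4 = 1.
Tetrahedral splitting is small, so the complex is high-spin.
Configuration: e^1 t2^0.
CFSE = 1(-0.6Δt) + 0(0.4Δt) = -0.6Δt + 0.0Δt = -0.6Δt.

-0.6 Δt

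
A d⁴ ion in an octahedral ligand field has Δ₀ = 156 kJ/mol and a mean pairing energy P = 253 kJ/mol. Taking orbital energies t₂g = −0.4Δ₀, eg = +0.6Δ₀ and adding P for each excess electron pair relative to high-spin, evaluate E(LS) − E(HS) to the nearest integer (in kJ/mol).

97

High-spin: t₂g³ eg¹, CFSE = -0.6Δ₀ = -94 kJ/mol.
Low-spin t₂g⁴ eg⁰ gives -1.6Δ₀ = -250 kJ/mol, but forming 1 extra pair costs 1P = 253 kJ/mol, so E(LS) = -250 + 253 = 3 kJ/mol.
The difference is 3 − (-94) = 97 kJ/mol, so high-spin lies lower.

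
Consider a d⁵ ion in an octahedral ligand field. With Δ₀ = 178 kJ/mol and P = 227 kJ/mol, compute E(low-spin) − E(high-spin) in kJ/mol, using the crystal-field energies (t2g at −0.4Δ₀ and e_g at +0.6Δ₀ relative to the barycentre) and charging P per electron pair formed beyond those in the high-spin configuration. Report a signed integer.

98

High-spin: t2g^3 e_g^2, CFSE = 0.0Δ₀ = 0 kJ/mol.
For low-spin the configuration is t2g^5 e_g^0: orbital energy -2.0 × 178 = -356 kJ/mol, and 2 additional pairs relative to high-spin add 454 kJ/mol, giving 98 kJ/mol.
The difference is 98 − (0) = 98 kJ/mol, so high-spin lies lower.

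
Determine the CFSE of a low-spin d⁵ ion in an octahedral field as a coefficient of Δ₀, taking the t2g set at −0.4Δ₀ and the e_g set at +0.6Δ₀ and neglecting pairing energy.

Configuration: t2g^5 e_g^0.
CFSE = 5(-0.4Δ₀) + 0(0.6Δ₀) = -2.0Δ₀ + 0.0Δ₀ = -2.0Δ₀.

-2.0 Δ₀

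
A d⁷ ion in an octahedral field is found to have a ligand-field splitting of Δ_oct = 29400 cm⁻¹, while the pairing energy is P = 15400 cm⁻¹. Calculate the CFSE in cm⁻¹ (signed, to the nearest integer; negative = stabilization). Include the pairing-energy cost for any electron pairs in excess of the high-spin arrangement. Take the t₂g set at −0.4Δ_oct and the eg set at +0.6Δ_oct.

Here Δ_oct > P (29400 > 15400), so the low-spin state is favoured.
Configuration: t₂g⁶ eg¹.
Orbital CFSE = -1.8Δ_oct = -1.8 × 29400 = -52920 cm⁻¹.
Excess pairs vs high-spin: 3 − 2 = 1; pairing cost = +15400 cm⁻¹.
Net CFSE = -52920 + 15400 = -37520 cm⁻¹.

-37520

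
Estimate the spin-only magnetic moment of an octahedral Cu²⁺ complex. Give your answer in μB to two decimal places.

1.73 μB

Cu is in group 11, so Cu²⁺ is d⁹ (11 − 2 = 9).
Configuration: t2g^6 e_g^3 → 1 unpaired electron.
μ(spin-only) = √[1(1+2)] = √3 ≈ 1.73 μB.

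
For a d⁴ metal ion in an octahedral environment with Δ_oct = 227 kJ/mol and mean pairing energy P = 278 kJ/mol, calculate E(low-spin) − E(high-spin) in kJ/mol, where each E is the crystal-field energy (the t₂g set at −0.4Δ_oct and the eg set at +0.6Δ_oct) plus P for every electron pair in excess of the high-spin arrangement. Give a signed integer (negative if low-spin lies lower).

In the high-spin limit (t₂g³ eg¹) the orbital term is -0.6Δ_oct = -136 kJ/mol, with no excess pairing.
Low-spin: t₂g⁴ eg⁰, orbital CFSE = -1.6Δ_oct = -363 kJ/mol; plus 1 excess pair × P = +278 kJ/mol; total -85 kJ/mol.
The difference is -85 − (-136) = 51 kJ/mol, so high-spin lies lower.

51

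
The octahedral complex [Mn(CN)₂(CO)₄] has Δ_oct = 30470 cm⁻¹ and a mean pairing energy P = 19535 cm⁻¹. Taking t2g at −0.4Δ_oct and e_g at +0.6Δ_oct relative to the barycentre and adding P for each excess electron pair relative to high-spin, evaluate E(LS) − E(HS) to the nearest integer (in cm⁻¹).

Ligand charges: 2×(-1) from CN⁻ and 4×(+0) from CO sum to -2; with overall charge +0, Mn is +2.
Mn sits in group 7; removing 2 electrons leaves Mn²⁺ with 7 − 2 = 5 d electrons.
High-spin d⁵ fills as t2g^3 e_g^2 with CFSE 3(−0.4) + 2(+0.6) = 0.0Δ_oct = 0 cm⁻¹.
For low-spin the configuration is t2g^5 e_g^0: orbital energy -2.0 × 30470 = -60940 cm⁻¹, and 2 additional pairs relative to high-spin add 39070 cm⁻¹, giving -21870 cm⁻¹.
E(LS) − E(HS) = -21870 − (0) = -21870 cm⁻¹.

-21870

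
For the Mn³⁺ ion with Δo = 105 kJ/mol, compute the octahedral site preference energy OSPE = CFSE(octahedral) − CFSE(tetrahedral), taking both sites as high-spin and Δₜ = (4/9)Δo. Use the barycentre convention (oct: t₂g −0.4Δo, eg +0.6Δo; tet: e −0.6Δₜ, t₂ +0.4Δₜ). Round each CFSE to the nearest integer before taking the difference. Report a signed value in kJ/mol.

-44

Group 7 minus oxidation state +3 gives a d⁴ configuration for Mn³⁺.
In an octahedral site d⁴ (HS) is t2g^3 e_g^1, giving CFSE(oct) = -0.6Δo = -63 kJ/mol.
Tetrahedral e^2 t2^2 gives -0.4Δₜ = -0.4 × (4/9) × 105 = -19 kJ/mol.
OSPE = -63 − (-19) = -44 kJ/mol.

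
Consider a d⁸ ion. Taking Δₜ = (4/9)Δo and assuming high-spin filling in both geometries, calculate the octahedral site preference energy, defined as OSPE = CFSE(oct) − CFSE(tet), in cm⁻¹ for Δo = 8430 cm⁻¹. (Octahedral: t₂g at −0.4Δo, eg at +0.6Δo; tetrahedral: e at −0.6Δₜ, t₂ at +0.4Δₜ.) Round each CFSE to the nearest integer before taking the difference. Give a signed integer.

-7119

Octahedral (high-spin): t₂g⁶ eg², CFSE = 6(−0.4) + 2(+0.6) = -1.2Δo = -1.2 × 8430 = -10116 cm⁻¹.
Tetrahedral: e⁴ t₂⁴, CFSE = 4(−0.6) + 4(+0.4) = -0.8Δₜ = -0.8 × (4/9) × 8430 = -2997 cm⁻¹.
Subtracting, OSPE = -10116 − (-2997) = -7119 cm⁻¹.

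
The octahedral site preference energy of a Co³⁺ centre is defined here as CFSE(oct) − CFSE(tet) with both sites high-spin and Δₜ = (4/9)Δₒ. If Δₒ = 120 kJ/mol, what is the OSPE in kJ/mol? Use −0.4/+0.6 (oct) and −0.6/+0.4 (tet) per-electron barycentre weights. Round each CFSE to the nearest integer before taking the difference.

-16

Co sits in group 9; removing 3 electrons leaves Co³⁺ with 9 − 3 = 6 d electrons.
Octahedral high-spin t₂g⁴ eg²: CFSE = -0.4 × 120 = -48 kJ/mol.
Tetrahedral: e³ t₂³, CFSE = 3(−0.6) + 3(+0.4) = -0.6Δₜ = -0.6 × (4/9) × 120 = -32 kJ/mol.
OSPE = CFSE(oct) − CFSE(tet) = -48 − (-32) = -16 kJ/mol.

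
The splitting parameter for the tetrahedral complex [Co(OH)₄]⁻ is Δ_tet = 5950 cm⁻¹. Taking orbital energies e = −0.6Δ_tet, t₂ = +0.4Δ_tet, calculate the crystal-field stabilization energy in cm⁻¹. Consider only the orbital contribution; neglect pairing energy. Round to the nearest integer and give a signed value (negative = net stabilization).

-3570

Each OH⁻ contributes -1; 4 × (-1) = -4. With overall charge -1, Co is in the +3 oxidation state.
Co is in group 9, so Co³⁺ is d⁶ (9 − 3 = 6).
Tetrahedral splitting is small, so the complex is high-spin.
The d⁶ electrons fill as e³ t₂³.
Orbital CFSE = 3(-0.6) + 3(0.4) = -0.6Δ_tet = -0.6 × 5950 = -3570 cm⁻¹.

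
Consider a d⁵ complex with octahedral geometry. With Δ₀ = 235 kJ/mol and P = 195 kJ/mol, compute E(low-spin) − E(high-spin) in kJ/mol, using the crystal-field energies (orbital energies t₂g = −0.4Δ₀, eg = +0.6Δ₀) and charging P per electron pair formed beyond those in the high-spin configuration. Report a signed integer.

High-spin: t₂g³ eg², CFSE = 0.0Δ₀ = 0 kJ/mol.
For low-spin the configuration is t₂g⁵ eg⁰: orbital energy -2.0 × 235 = -470 kJ/mol, and 2 additional pairs relative to high-spin add 390 kJ/mol, giving -80 kJ/mol.
Thus E(LS) − E(HS) = -80 kJ/mol.

-80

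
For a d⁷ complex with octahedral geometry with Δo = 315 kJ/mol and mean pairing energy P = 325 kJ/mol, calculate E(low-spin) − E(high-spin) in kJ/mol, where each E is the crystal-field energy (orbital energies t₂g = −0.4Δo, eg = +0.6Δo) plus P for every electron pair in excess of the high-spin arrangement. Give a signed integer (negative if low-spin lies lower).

In the high-spin limit (t₂g⁵ eg²) the orbital term is -0.8Δo = -252 kJ/mol, with no excess pairing.
For low-spin the configuration is t₂g⁶ eg¹: orbital energy -1.8 × 315 = -567 kJ/mol, and 1 additional pair relative to high-spin adds 325 kJ/mol, giving -242 kJ/mol.
Thus E(LS) − E(HS) = 10 kJ/mol.

10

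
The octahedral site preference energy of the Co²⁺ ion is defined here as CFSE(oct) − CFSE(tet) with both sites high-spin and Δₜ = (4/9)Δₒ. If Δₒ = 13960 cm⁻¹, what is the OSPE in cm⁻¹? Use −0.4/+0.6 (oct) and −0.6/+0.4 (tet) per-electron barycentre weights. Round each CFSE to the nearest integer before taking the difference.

Co²⁺: group 9, so d-count = 9 − 2 = 7.
In an octahedral site d⁷ (HS) is t2g^5 e_g^2, giving CFSE(oct) = -0.8Δₒ = -11168 cm⁻¹.
Tetrahedral e^4 t2^3 gives -1.2Δₜ = -1.2 × (4/9) × 13960 = -7445 cm⁻¹.
OSPE = -11168 − (-7445) = -3723 cm⁻¹.

-3723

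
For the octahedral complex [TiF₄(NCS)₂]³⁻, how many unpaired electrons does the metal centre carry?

Ligand charges: 4×(-1) from F⁻ and 2×(-1) from NCS⁻ sum to -6; with overall charge -3, Ti is +3.
Ti is in group 4, so Ti³⁺ is d¹ (4 − 3 = 1).
Configuration: t2g^1 e_g^0, giving 1 unpaired electron.

1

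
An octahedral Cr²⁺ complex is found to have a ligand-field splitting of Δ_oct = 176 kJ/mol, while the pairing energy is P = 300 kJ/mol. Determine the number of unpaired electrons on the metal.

Group 6 minus oxidation state +2 gives a d⁴ configuration for Cr²⁺.
Δ_oct < P, so pairing is avoided: the ground state is high-spin.
Configuration: t2g^3 e_g^1.
Unpaired electrons: 4.

4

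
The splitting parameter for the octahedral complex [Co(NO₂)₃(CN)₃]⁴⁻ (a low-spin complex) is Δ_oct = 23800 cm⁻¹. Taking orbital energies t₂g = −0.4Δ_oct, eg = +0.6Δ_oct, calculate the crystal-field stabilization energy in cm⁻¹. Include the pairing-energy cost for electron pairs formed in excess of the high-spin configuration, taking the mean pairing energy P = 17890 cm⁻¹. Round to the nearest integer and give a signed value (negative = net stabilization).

-24950

Ligand charges: 3×(-1) from NO₂⁻ and 3×(-1) from CN⁻ sum to -6; with overall charge -4, Co is +2.
Group 9 minus oxidation state +2 gives a d⁷ configuration for Co²⁺.
Electron filling gives t₂g⁶ eg¹.
Orbital CFSE = 6(-0.4) + 1(0.6) = -1.8Δ_oct = -1.8 × 23800 = -42840 cm⁻¹.
Pairing penalty: 3 pairs vs 2 in the high-spin reference → 1 extra × P = 17890 cm⁻¹.
Combining: -42840 + 17890 = -24950 cm⁻¹.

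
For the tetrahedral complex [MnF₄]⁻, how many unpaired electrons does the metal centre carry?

Each F⁻ contributes -1; 4 × (-1) = -4. With overall charge -1, Mn is in the +3 oxidation state.
Mn³⁺: group 7, so d-count = 7 − 3 = 4.
With tetrahedral geometry the complex is necessarily high-spin.
Configuration: e^2 t2^2, giving 4 unpaired electrons.

4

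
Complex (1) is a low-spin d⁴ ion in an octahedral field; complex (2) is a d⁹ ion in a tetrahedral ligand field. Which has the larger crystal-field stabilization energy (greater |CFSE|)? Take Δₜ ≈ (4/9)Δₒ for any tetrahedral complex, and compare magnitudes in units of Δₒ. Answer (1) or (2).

(1): t2g^4 e_g^0, CFSE = -1.6Δₒ.
(2): Tetrahedral fields are weak (Δₜ ≈ 4/9 Δₒ), so electrons fill high-spin; e⁴ t₂⁵, CFSE = -0.4Δₜ ≈ -0.18Δₒ.
So (1) has the larger |CFSE|.

(1)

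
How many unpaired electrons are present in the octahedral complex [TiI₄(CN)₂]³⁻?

Ligand charges: 4×(-1) from I⁻ and 2×(-1) from CN⁻ sum to -6; with overall charge -3, Ti is +3.
Ti³⁺: group 4, so d-count = 4 − 3 = 1.
Configuration: t2g^1 e_g^0, giving 1 unpaired electron.

1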